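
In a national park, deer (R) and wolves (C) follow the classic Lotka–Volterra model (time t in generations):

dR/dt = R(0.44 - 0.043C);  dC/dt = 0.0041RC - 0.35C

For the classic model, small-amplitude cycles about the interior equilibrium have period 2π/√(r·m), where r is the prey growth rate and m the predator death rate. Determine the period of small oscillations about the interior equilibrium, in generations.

Here r = 0.44 and m = 0.35, so r·m = 0.154.
ω = √0.154 = 0.392 per generation, hence T = 2π/ω ≈ 16 generations.

T ≈ 16 generations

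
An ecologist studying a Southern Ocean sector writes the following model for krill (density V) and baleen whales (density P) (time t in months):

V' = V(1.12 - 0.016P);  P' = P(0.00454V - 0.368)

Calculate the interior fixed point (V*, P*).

Set dP/dt = 0 with P > 0: 0.00454V - 0.368 = 0, so V* = 0.368/0.00454 = 81.1.
Set dV/dt = 0 with V > 0: 1.12 - 0.016P = 0, so P* = 1.12/0.016 = 70.

V* ≈ 81.1, P* ≈ 70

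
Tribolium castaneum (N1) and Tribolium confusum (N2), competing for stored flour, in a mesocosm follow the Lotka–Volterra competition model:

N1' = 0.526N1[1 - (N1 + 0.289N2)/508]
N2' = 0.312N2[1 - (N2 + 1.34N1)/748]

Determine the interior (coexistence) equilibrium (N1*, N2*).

Setting both brackets to zero gives the nullclines N1 + 0.289N2 = 508 and 1.34N1 + N2 = 748.
Substituting N2 = 748 - 1.34N1 into the first: N1(1 - 0.289·1.34) = 508 - 0.289·748.
So N1* = 292/0.613 = 476, and then N2* = 748 - 1.34·476 = 110.

N1* ≈ 476, N2* ≈ 110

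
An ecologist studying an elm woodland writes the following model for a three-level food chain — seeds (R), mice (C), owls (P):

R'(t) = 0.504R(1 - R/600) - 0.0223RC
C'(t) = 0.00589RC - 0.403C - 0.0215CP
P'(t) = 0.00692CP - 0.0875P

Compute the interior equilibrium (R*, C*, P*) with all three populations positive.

R* ≈ 264, C* ≈ 12.6, P* ≈ 53.7

From dP/dt = 0: 0.00692C* = 0.0875, so C* = 12.6.
From dR/dt = 0: 0.504(1 - R*/600) = 0.0223·12.6, giving R* = 600·(1 - 0.559) = 264.
From dC/dt = 0: 0.00589·264 - 0.403 = 0.0215P*, so P* = 1.15/0.0215 = 53.7.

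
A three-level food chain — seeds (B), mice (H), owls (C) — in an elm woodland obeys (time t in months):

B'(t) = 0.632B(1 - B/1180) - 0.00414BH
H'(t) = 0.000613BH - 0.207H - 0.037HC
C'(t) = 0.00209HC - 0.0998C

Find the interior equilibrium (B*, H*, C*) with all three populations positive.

From dC/dt = 0: 0.00209H* = 0.0998, so H* = 47.8.
From dB/dt = 0: 0.632(1 - B*/1180) = 0.00414·47.8, giving B* = 1180·(1 - 0.313) = 811.
From dH/dt = 0: 0.000613·811 - 0.207 = 0.037C*, so C* = 0.29/0.037 = 7.84.

B* ≈ 811, H* ≈ 47.8, C* ≈ 7.84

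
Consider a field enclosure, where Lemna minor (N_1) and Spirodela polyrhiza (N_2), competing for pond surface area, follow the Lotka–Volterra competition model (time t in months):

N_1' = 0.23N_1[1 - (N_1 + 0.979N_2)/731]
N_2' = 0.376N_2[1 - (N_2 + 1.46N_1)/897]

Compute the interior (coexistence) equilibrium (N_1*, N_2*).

Setting both brackets to zero gives the nullclines N_1 + 0.979N_2 = 731 and 1.46N_1 + N_2 = 897.
Substituting N_2 = 897 - 1.46N_1 into the first: N_1(1 - 0.979·1.46) = 731 - 0.979·897.
So N_1* = -147/-0.429 = 343, and then N_2* = 897 - 1.46·343 = 397.

N_1* ≈ 343, N_2* ≈ 397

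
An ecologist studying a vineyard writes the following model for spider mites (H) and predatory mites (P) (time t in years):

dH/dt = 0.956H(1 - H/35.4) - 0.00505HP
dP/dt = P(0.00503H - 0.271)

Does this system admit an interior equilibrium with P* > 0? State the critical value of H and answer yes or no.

Threshold H = 53.9; K < 53.9, so no, the predator goes extinct.

The predator equation gives dP/dt > 0 only when H > 0.271/0.00503 = 53.9.
Without the predator, H → K = 35.4. Since 35.4 < 53.9, the predator cannot invade.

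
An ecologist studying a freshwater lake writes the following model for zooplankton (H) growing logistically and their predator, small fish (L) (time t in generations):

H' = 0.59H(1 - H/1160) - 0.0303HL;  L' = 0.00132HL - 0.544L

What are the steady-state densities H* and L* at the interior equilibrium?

H* ≈ 412, L* ≈ 12.6

From dL/dt = 0 with L > 0: 0.00132H* = 0.544, so H* = 412.
Substitute into dH/dt = 0: 0.59(1 - 412/1160) = 0.0303L*.
The bracket is 0.645, giving L* = 0.38/0.0303 = 12.6.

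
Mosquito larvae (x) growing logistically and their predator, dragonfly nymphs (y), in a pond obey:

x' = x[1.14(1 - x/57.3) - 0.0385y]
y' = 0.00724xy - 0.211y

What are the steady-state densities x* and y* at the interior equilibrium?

x* ≈ 29.1, y* ≈ 14.6

From dy/dt = 0 with y > 0: 0.00724x* = 0.211, so x* = 29.1.
Substitute into dx/dt = 0: 1.14(1 - 29.1/57.3) = 0.0385y*.
The bracket is 0.491, giving y* = 0.56/0.0385 = 14.6.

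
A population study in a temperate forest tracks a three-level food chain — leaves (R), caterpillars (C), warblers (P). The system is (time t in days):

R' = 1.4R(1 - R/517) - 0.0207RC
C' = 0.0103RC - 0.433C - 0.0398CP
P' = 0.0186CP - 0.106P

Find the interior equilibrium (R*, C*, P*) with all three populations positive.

R* ≈ 473, C* ≈ 5.7, P* ≈ 112

From dP/dt = 0: 0.0186C* = 0.106, so C* = 5.7.
From dR/dt = 0: 1.4(1 - R*/517) = 0.0207·5.7, giving R* = 517·(1 - 0.0843) = 473.
From dC/dt = 0: 0.0103·473 - 0.433 = 0.0398P*, so P* = 4.44/0.0398 = 112.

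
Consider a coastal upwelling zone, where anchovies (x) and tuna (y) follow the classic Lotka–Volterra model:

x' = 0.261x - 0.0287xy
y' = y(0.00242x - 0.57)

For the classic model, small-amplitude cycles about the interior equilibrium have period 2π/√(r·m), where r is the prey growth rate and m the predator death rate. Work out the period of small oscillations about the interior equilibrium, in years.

Here r = 0.261 and m = 0.57, so r·m = 0.149.
ω = √0.149 = 0.386 per year, hence T = 2π/ω ≈ 16.3 years.

T ≈ 16.3 years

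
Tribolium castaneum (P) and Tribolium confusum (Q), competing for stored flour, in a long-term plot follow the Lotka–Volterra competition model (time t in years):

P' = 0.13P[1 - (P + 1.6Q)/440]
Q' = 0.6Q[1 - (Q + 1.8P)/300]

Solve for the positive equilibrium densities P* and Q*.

P* ≈ 21.3, Q* ≈ 262

Setting both brackets to zero gives the nullclines P + 1.6Q = 440 and 1.8P + Q = 300.
Substituting Q = 300 - 1.8P into the first: P(1 - 1.6·1.8) = 440 - 1.6·300.
So P* = -40/-1.88 = 21.3, and then Q* = 300 - 1.8·21.3 = 262.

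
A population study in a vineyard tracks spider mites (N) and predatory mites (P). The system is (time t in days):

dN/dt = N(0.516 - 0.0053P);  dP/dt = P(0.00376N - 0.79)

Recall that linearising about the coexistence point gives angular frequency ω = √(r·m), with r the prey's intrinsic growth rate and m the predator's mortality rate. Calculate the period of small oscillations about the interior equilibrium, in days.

Here r = 0.516 and m = 0.79, so r·m = 0.408.
ω = √0.408 = 0.638 per day, hence T = 2π/ω ≈ 9.84 days.

T ≈ 9.84 days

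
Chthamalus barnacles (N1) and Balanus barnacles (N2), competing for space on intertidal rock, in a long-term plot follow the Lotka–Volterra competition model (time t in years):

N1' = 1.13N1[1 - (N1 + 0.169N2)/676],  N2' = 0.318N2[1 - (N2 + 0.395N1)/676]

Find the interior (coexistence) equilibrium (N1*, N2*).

Setting both brackets to zero gives the nullclines N1 + 0.169N2 = 676 and 0.395N1 + N2 = 676.
Substituting N2 = 676 - 0.395N1 into the first: N1(1 - 0.169·0.395) = 676 - 0.169·676.
So N1* = 562/0.933 = 602, and then N2* = 676 - 0.395·602 = 438.

N1* ≈ 602, N2* ≈ 438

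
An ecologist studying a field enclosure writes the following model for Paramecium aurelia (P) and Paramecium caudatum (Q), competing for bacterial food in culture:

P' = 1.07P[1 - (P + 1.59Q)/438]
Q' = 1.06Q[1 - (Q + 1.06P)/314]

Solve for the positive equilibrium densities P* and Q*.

Setting both brackets to zero gives the nullclines P + 1.59Q = 438 and 1.06P + Q = 314.
Substituting Q = 314 - 1.06P into the first: P(1 - 1.59·1.06) = 438 - 1.59·314.
So P* = -61.3/-0.685 = 89.4, and then Q* = 314 - 1.06·89.4 = 219.

P* ≈ 89.4, Q* ≈ 219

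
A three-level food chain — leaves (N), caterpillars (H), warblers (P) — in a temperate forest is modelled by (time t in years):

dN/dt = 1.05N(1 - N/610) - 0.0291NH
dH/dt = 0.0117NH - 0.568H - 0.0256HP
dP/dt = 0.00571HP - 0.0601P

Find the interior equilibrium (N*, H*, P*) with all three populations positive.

From dP/dt = 0: 0.00571H* = 0.0601, so H* = 10.5.
From dN/dt = 0: 1.05(1 - N*/610) = 0.0291·10.5, giving N* = 610·(1 - 0.292) = 432.
From dH/dt = 0: 0.0117·432 - 0.568 = 0.0256P*, so P* = 4.49/0.0256 = 175.

N* ≈ 432, H* ≈ 10.5, P* ≈ 175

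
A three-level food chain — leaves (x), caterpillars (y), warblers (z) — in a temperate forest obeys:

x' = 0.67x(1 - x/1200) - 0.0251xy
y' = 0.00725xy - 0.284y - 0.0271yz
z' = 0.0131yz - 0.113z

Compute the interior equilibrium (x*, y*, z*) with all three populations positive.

From dz/dt = 0: 0.0131y* = 0.113, so y* = 8.63.
From dx/dt = 0: 0.67(1 - x*/1200) = 0.0251·8.63, giving x* = 1200·(1 - 0.323) = 812.
From dy/dt = 0: 0.00725·812 - 0.284 = 0.0271z*, so z* = 5.6/0.0271 = 207.

x* ≈ 812, y* ≈ 8.63, z* ≈ 207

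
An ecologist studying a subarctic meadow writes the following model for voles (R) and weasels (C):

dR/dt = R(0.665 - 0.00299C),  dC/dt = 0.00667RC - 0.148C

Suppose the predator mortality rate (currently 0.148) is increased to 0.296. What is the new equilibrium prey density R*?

At the interior fixed point, setting dC/dt = 0 with C > 0 fixes R* = (predator death rate)/(RC coefficient) — independent of the other coefficients.
With the change, R* = 0.296/0.00667 = 44.4; it rises from 22.2.

R* ≈ 44.4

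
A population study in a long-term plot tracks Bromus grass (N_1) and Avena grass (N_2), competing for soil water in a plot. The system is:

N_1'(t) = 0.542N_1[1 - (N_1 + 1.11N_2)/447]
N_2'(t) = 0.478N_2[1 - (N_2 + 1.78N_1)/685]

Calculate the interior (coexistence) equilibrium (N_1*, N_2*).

Setting both brackets to zero gives the nullclines N_1 + 1.11N_2 = 447 and 1.78N_1 + N_2 = 685.
Substituting N_2 = 685 - 1.78N_1 into the first: N_1(1 - 1.11·1.78) = 447 - 1.11·685.
So N_1* = -313/-0.976 = 321, and then N_2* = 685 - 1.78·321 = 113.

N_1* ≈ 321, N_2* ≈ 113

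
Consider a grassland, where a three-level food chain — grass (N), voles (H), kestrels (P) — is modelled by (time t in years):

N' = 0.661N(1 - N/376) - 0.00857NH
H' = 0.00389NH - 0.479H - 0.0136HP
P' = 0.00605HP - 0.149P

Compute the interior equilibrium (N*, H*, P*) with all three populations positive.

From dP/dt = 0: 0.00605H* = 0.149, so H* = 24.6.
From dN/dt = 0: 0.661(1 - N*/376) = 0.00857·24.6, giving N* = 376·(1 - 0.319) = 256.
From dH/dt = 0: 0.00389·256 - 0.479 = 0.0136P*, so P* = 0.517/0.0136 = 38.

N* ≈ 256, H* ≈ 24.6, P* ≈ 38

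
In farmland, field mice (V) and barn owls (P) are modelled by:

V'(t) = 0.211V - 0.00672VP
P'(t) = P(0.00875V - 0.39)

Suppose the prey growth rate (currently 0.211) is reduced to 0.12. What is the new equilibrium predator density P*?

At the interior fixed point, setting dV/dt = 0 with V > 0 fixes P* = (prey growth rate)/(VP coefficient) — independent of the other coefficients.
With the change, P* = 0.12/0.00672 = 17.9; it falls from 31.4.

P* ≈ 17.9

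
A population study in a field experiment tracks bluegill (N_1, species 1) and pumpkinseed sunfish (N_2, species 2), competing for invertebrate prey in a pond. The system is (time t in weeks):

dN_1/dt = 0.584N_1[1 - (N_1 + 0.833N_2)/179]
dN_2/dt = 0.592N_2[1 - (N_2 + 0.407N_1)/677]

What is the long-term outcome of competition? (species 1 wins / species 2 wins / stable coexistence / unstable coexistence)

Compare the nullcline intercepts: K1/α12 = 179/0.833 = 215 < K2 = 677; K2/α21 = 677/0.407 = 1660 > K1 = 179.
Since the inequalities point opposite ways, species 2 can invade but species 1 cannot.

species 2 excludes species 1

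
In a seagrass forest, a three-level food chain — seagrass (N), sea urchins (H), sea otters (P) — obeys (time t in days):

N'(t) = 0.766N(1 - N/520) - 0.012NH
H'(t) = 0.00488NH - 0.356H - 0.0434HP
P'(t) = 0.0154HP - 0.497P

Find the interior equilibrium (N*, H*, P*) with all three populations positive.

N* ≈ 257, H* ≈ 32.3, P* ≈ 20.7

From dP/dt = 0: 0.0154H* = 0.497, so H* = 32.3.
From dN/dt = 0: 0.766(1 - N*/520) = 0.012·32.3, giving N* = 520·(1 - 0.506) = 257.
From dH/dt = 0: 0.00488·257 - 0.356 = 0.0434P*, so P* = 0.899/0.0434 = 20.7.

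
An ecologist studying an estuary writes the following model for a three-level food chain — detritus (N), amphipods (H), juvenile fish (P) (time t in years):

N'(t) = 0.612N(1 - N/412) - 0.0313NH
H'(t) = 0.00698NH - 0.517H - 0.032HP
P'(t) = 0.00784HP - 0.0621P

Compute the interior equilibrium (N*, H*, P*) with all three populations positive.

From dP/dt = 0: 0.00784H* = 0.0621, so H* = 7.92.
From dN/dt = 0: 0.612(1 - N*/412) = 0.0313·7.92, giving N* = 412·(1 - 0.405) = 245.
From dH/dt = 0: 0.00698·245 - 0.517 = 0.032P*, so P* = 1.19/0.032 = 37.3.

N* ≈ 245, H* ≈ 7.92, P* ≈ 37.3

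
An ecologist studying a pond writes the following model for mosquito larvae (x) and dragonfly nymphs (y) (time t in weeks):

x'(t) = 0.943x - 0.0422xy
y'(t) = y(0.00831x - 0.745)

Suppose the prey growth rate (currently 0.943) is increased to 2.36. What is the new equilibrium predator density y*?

y* ≈ 55.9

At the interior fixed point, setting dx/dt = 0 with x > 0 fixes y* = (prey growth rate)/(xy coefficient) — independent of the other coefficients.
With the change, y* = 2.36/0.0422 = 55.9; it rises from 22.3.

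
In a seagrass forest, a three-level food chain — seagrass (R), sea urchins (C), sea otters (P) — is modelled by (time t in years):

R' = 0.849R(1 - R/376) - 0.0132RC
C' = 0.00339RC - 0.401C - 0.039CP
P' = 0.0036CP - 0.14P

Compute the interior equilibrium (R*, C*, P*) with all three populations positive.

R* ≈ 149, C* ≈ 38.9, P* ≈ 2.64

From dP/dt = 0: 0.0036C* = 0.14, so C* = 38.9.
From dR/dt = 0: 0.849(1 - R*/376) = 0.0132·38.9, giving R* = 376·(1 - 0.605) = 149.
From dC/dt = 0: 0.00339·149 - 0.401 = 0.039P*, so P* = 0.103/0.039 = 2.64.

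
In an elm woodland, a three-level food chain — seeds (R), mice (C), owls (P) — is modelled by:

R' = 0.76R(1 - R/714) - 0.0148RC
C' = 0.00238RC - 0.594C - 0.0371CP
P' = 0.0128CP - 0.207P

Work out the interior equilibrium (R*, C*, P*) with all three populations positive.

R* ≈ 489, C* ≈ 16.2, P* ≈ 15.4

From dP/dt = 0: 0.0128C* = 0.207, so C* = 16.2.
From dR/dt = 0: 0.76(1 - R*/714) = 0.0148·16.2, giving R* = 714·(1 - 0.315) = 489.
From dC/dt = 0: 0.00238·489 - 0.594 = 0.0371P*, so P* = 0.57/0.0371 = 15.4.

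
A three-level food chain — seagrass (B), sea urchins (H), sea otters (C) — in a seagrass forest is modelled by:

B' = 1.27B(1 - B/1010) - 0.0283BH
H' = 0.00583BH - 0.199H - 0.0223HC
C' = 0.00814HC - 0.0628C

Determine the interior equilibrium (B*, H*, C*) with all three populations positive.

B* ≈ 836, H* ≈ 7.71, C* ≈ 210

From dC/dt = 0: 0.00814H* = 0.0628, so H* = 7.71.
From dB/dt = 0: 1.27(1 - B*/1010) = 0.0283·7.71, giving B* = 1010·(1 - 0.172) = 836.
From dH/dt = 0: 0.00583·836 - 0.199 = 0.0223C*, so C* = 4.68/0.0223 = 210.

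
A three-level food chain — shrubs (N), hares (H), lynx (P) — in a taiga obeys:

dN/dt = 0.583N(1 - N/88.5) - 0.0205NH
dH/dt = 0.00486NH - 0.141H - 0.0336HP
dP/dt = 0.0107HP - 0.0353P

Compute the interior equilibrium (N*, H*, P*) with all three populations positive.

N* ≈ 78.2, H* ≈ 3.3, P* ≈ 7.12

From dP/dt = 0: 0.0107H* = 0.0353, so H* = 3.3.
From dN/dt = 0: 0.583(1 - N*/88.5) = 0.0205·3.3, giving N* = 88.5·(1 - 0.116) = 78.2.
From dH/dt = 0: 0.00486·78.2 - 0.141 = 0.0336P*, so P* = 0.239/0.0336 = 7.12.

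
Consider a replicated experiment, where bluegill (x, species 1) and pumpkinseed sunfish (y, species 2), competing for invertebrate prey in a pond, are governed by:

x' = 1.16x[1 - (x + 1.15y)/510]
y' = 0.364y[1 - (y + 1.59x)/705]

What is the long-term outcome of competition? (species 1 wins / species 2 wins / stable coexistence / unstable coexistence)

Compare the nullcline intercepts: K1/α12 = 510/1.15 = 443 < K2 = 705; K2/α21 = 705/1.59 = 443 < K1 = 510.
Since both are reversed, neither can invade when rare; the interior point is a saddle.

unstable coexistence (outcome depends on initial conditions)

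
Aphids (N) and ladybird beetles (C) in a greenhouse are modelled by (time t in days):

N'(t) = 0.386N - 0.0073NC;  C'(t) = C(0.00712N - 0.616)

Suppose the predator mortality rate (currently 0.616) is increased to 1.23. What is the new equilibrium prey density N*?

N* ≈ 173

At the interior fixed point, setting dC/dt = 0 with C > 0 fixes N* = (predator death rate)/(NC coefficient) — independent of the other coefficients.
With the change, N* = 1.23/0.00712 = 173; it rises from 86.5.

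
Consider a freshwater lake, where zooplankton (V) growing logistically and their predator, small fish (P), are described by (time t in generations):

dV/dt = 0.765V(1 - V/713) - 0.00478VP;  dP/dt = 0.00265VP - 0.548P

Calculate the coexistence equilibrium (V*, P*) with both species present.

V* ≈ 207, P* ≈ 114

From dP/dt = 0 with P > 0: 0.00265V* = 0.548, so V* = 207.
Substitute into dV/dt = 0: 0.765(1 - 207/713) = 0.00478P*.
The bracket is 0.71, giving P* = 0.543/0.00478 = 114.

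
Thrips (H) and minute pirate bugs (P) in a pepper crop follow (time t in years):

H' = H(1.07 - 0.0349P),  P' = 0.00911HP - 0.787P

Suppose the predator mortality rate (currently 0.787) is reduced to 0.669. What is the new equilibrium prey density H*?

H* ≈ 73.4

At the interior fixed point, setting dP/dt = 0 with P > 0 fixes H* = (predator death rate)/(HP coefficient) — independent of the other coefficients.
With the change, H* = 0.669/0.00911 = 73.4; it falls from 86.4.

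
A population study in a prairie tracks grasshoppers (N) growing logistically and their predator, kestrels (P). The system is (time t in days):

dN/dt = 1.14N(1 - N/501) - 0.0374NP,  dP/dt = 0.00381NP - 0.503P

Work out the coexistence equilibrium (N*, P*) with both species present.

N* ≈ 132, P* ≈ 22.4

From dP/dt = 0 with P > 0: 0.00381N* = 0.503, so N* = 132.
Substitute into dN/dt = 0: 1.14(1 - 132/501) = 0.0374P*.
The bracket is 0.736, giving P* = 0.84/0.0374 = 22.4.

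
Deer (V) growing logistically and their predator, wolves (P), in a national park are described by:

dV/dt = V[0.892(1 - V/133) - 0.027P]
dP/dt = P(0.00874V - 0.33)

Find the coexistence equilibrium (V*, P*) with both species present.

From dP/dt = 0 with P > 0: 0.00874V* = 0.33, so V* = 37.8.
Substitute into dV/dt = 0: 0.892(1 - 37.8/133) = 0.027P*.
The bracket is 0.716, giving P* = 0.639/0.027 = 23.7.

V* ≈ 37.8, P* ≈ 23.7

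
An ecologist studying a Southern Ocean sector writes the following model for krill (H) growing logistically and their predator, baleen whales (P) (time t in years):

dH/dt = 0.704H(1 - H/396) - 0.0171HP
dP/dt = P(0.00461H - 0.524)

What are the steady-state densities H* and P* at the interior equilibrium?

H* ≈ 114, P* ≈ 29.4

From dP/dt = 0 with P > 0: 0.00461H* = 0.524, so H* = 114.
Substitute into dH/dt = 0: 0.704(1 - 114/396) = 0.0171P*.
The bracket is 0.713, giving P* = 0.502/0.0171 = 29.4.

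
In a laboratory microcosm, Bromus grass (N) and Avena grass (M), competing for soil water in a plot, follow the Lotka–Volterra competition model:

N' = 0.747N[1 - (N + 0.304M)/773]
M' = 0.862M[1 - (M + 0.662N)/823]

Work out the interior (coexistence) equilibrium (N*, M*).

N* ≈ 655, M* ≈ 390

Setting both brackets to zero gives the nullclines N + 0.304M = 773 and 0.662N + M = 823.
Substituting M = 823 - 0.662N into the first: N(1 - 0.304·0.662) = 773 - 0.304·823.
So N* = 523/0.799 = 655, and then M* = 823 - 0.662·655 = 390.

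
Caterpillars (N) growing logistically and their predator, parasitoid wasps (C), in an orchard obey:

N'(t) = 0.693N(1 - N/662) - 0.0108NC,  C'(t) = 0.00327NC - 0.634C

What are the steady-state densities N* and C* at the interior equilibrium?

From dC/dt = 0 with C > 0: 0.00327N* = 0.634, so N* = 194.
Substitute into dN/dt = 0: 0.693(1 - 194/662) = 0.0108C*.
The bracket is 0.707, giving C* = 0.49/0.0108 = 45.4.

N* ≈ 194, C* ≈ 45.4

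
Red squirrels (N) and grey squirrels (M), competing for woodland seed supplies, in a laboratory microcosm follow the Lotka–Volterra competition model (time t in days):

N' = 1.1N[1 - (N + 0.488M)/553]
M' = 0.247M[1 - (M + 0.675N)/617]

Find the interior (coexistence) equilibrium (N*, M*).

N* ≈ 376, M* ≈ 363

Setting both brackets to zero gives the nullclines N + 0.488M = 553 and 0.675N + M = 617.
Substituting M = 617 - 0.675N into the first: N(1 - 0.488·0.675) = 553 - 0.488·617.
So N* = 252/0.671 = 376, and then M* = 617 - 0.675·376 = 363.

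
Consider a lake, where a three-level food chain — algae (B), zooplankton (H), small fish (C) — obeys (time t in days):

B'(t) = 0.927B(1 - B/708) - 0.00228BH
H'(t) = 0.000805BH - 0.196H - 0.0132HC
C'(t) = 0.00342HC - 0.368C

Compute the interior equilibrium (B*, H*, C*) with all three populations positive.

B* ≈ 521, H* ≈ 108, C* ≈ 16.9

From dC/dt = 0: 0.00342H* = 0.368, so H* = 108.
From dB/dt = 0: 0.927(1 - B*/708) = 0.00228·108, giving B* = 708·(1 - 0.265) = 521.
From dH/dt = 0: 0.000805·521 - 0.196 = 0.0132C*, so C* = 0.223/0.0132 = 16.9.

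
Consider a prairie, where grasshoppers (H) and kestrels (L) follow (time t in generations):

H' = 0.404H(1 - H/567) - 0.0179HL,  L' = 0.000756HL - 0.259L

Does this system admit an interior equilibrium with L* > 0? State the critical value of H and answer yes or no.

Threshold H = 343; K > 343, so yes, the predator persists.

The predator equation gives dL/dt > 0 only when H > 0.259/0.000756 = 343.
Without the predator, H → K = 567. Since 567 > 343, the predator can invade and persist.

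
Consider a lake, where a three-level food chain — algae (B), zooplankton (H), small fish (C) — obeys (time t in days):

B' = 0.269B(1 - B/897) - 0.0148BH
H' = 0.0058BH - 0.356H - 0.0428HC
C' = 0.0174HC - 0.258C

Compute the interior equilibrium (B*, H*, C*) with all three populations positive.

B* ≈ 165, H* ≈ 14.8, C* ≈ 14.1

From dC/dt = 0: 0.0174H* = 0.258, so H* = 14.8.
From dB/dt = 0: 0.269(1 - B*/897) = 0.0148·14.8, giving B* = 897·(1 - 0.816) = 165.
From dH/dt = 0: 0.0058·165 - 0.356 = 0.0428C*, so C* = 0.602/0.0428 = 14.1.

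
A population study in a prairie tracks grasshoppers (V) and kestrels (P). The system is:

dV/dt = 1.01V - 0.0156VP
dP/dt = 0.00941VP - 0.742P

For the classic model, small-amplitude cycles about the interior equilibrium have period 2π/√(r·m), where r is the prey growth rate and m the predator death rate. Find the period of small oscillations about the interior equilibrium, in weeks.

T ≈ 7.26 weeks

Here r = 1.01 and m = 0.742, so r·m = 0.749.
ω = √0.749 = 0.866 per week, hence T = 2π/ω ≈ 7.26 weeks.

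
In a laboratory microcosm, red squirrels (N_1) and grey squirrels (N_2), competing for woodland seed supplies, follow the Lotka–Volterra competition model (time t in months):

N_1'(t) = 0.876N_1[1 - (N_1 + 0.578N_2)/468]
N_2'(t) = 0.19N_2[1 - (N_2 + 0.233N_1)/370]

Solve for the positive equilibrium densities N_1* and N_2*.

N_1* ≈ 294, N_2* ≈ 302

Setting both brackets to zero gives the nullclines N_1 + 0.578N_2 = 468 and 0.233N_1 + N_2 = 370.
Substituting N_2 = 370 - 0.233N_1 into the first: N_1(1 - 0.578·0.233) = 468 - 0.578·370.
So N_1* = 254/0.865 = 294, and then N_2* = 370 - 0.233·294 = 302.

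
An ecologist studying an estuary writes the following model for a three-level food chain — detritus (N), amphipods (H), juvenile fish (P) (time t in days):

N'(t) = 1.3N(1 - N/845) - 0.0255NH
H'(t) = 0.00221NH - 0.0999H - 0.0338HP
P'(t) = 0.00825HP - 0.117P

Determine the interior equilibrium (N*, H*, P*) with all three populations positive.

From dP/dt = 0: 0.00825H* = 0.117, so H* = 14.2.
From dN/dt = 0: 1.3(1 - N*/845) = 0.0255·14.2, giving N* = 845·(1 - 0.278) = 610.
From dH/dt = 0: 0.00221·610 - 0.0999 = 0.0338P*, so P* = 1.25/0.0338 = 36.9.

N* ≈ 610, H* ≈ 14.2, P* ≈ 36.9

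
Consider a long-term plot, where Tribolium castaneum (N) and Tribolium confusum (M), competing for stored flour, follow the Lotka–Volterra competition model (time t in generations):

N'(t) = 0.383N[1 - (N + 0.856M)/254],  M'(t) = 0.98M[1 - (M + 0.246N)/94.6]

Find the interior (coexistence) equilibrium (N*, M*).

N* ≈ 219, M* ≈ 40.7

Setting both brackets to zero gives the nullclines N + 0.856M = 254 and 0.246N + M = 94.6.
Substituting M = 94.6 - 0.246N into the first: N(1 - 0.856·0.246) = 254 - 0.856·94.6.
So N* = 173/0.789 = 219, and then M* = 94.6 - 0.246·219 = 40.7.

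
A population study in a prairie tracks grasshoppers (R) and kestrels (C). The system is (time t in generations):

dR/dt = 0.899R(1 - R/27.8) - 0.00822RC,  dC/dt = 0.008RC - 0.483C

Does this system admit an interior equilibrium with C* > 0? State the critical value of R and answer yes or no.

Threshold R = 60.4; K < 60.4, so no, the predator goes extinct.

The predator equation gives dC/dt > 0 only when R > 0.483/0.008 = 60.4.
Without the predator, R → K = 27.8. Since 27.8 < 60.4, the predator cannot invade.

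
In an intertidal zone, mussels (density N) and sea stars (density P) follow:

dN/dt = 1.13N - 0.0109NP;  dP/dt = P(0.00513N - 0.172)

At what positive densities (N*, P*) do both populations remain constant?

N* ≈ 33.5, P* ≈ 104

Set dP/dt = 0 with P > 0: 0.00513N - 0.172 = 0, so N* = 0.172/0.00513 = 33.5.
Set dN/dt = 0 with N > 0: 1.13 - 0.0109P = 0, so P* = 1.13/0.0109 = 104.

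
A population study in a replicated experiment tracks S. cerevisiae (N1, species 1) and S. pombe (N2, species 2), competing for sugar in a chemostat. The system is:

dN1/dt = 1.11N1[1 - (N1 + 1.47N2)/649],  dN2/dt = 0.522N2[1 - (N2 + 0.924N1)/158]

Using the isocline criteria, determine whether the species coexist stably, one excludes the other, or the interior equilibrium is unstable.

species 1 excludes species 2

Compare the nullcline intercepts: K1/α12 = 649/1.47 = 441 > K2 = 158; K2/α21 = 158/0.924 = 171 < K1 = 649.
Since the inequalities point opposite ways, species 1 can invade but species 2 cannot.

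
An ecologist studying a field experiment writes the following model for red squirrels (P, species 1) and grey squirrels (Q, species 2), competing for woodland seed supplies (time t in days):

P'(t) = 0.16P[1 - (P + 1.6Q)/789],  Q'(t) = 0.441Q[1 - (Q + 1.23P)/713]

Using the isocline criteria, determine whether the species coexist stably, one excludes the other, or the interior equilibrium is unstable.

unstable coexistence (outcome depends on initial conditions)

Compare the nullcline intercepts: K1/α12 = 789/1.6 = 493 < K2 = 713; K2/α21 = 713/1.23 = 580 < K1 = 789.
Since both are reversed, neither can invade when rare; the interior point is a saddle.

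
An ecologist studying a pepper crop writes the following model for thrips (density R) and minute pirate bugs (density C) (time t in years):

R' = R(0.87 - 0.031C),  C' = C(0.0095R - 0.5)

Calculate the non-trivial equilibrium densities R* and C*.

R* ≈ 52.6, C* ≈ 28.1

Set dC/dt = 0 with C > 0: 0.0095R - 0.5 = 0, so R* = 0.5/0.0095 = 52.6.
Set dR/dt = 0 with R > 0: 0.87 - 0.031C = 0, so C* = 0.87/0.031 = 28.1.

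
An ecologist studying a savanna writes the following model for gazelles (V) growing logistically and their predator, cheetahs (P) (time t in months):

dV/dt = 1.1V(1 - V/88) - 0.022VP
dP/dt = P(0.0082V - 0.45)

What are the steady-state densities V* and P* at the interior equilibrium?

V* ≈ 54.9, P* ≈ 18.8

From dP/dt = 0 with P > 0: 0.0082V* = 0.45, so V* = 54.9.
Substitute into dV/dt = 0: 1.1(1 - 54.9/88) = 0.022P*.
The bracket is 0.376, giving P* = 0.414/0.022 = 18.8.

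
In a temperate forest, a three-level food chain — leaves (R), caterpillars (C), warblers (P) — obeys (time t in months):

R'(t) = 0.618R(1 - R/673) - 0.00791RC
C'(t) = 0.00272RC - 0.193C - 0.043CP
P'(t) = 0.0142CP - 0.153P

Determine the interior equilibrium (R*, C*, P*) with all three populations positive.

From dP/dt = 0: 0.0142C* = 0.153, so C* = 10.8.
From dR/dt = 0: 0.618(1 - R*/673) = 0.00791·10.8, giving R* = 673·(1 - 0.138) = 580.
From dC/dt = 0: 0.00272·580 - 0.193 = 0.043P*, so P* = 1.39/0.043 = 32.2.

R* ≈ 580, C* ≈ 10.8, P* ≈ 32.2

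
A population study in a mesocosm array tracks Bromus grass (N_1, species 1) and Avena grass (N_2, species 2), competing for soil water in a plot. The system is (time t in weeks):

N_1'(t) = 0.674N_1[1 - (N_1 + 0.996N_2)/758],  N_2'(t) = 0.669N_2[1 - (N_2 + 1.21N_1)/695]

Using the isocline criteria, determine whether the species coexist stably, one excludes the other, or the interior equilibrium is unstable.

species 1 excludes species 2

Compare the nullcline intercepts: K1/α12 = 758/0.996 = 761 > K2 = 695; K2/α21 = 695/1.21 = 574 < K1 = 758.
Since the inequalities point opposite ways, species 1 can invade but species 2 cannot.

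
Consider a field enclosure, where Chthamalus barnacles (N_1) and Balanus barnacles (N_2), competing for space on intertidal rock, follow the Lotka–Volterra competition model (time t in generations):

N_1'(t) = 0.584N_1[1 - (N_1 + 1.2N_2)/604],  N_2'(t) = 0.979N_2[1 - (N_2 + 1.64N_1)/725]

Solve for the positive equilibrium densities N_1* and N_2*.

Setting both brackets to zero gives the nullclines N_1 + 1.2N_2 = 604 and 1.64N_1 + N_2 = 725.
Substituting N_2 = 725 - 1.64N_1 into the first: N_1(1 - 1.2·1.64) = 604 - 1.2·725.
So N_1* = -266/-0.968 = 275, and then N_2* = 725 - 1.64·275 = 274.

N_1* ≈ 275, N_2* ≈ 274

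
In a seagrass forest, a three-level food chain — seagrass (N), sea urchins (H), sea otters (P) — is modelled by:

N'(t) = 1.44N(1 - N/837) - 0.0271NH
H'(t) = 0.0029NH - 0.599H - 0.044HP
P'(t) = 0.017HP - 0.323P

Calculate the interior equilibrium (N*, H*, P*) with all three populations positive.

From dP/dt = 0: 0.017H* = 0.323, so H* = 19.
From dN/dt = 0: 1.44(1 - N*/837) = 0.0271·19, giving N* = 837·(1 - 0.358) = 538.
From dH/dt = 0: 0.0029·538 - 0.599 = 0.044P*, so P* = 0.96/0.044 = 21.8.

N* ≈ 538, H* ≈ 19, P* ≈ 21.8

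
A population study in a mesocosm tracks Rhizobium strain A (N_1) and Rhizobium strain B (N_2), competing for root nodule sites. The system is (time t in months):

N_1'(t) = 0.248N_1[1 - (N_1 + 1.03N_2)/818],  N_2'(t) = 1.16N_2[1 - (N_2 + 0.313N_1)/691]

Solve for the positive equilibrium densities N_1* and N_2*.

N_1* ≈ 157, N_2* ≈ 642

Setting both brackets to zero gives the nullclines N_1 + 1.03N_2 = 818 and 0.313N_1 + N_2 = 691.
Substituting N_2 = 691 - 0.313N_1 into the first: N_1(1 - 1.03·0.313) = 818 - 1.03·691.
So N_1* = 106/0.678 = 157, and then N_2* = 691 - 0.313·157 = 642.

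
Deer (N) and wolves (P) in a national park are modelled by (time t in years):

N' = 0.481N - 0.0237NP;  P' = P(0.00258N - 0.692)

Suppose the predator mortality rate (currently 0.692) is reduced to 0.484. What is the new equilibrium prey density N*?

At the interior fixed point, setting dP/dt = 0 with P > 0 fixes N* = (predator death rate)/(NP coefficient) — independent of the other coefficients.
With the change, N* = 0.484/0.00258 = 188; it falls from 268.

N* ≈ 188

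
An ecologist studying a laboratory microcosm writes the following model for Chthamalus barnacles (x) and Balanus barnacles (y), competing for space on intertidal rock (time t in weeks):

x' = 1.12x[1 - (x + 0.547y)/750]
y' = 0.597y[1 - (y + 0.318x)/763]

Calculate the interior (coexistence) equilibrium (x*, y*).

Setting both brackets to zero gives the nullclines x + 0.547y = 750 and 0.318x + y = 763.
Substituting y = 763 - 0.318x into the first: x(1 - 0.547·0.318) = 750 - 0.547·763.
So x* = 333/0.826 = 403, and then y* = 763 - 0.318·403 = 635.

x* ≈ 403, y* ≈ 635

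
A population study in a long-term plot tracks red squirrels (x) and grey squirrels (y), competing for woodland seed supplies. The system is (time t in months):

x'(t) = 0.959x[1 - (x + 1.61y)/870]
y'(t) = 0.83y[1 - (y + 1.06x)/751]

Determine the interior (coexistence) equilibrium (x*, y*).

Setting both brackets to zero gives the nullclines x + 1.61y = 870 and 1.06x + y = 751.
Substituting y = 751 - 1.06x into the first: x(1 - 1.61·1.06) = 870 - 1.61·751.
So x* = -339/-0.707 = 480, and then y* = 751 - 1.06·480 = 242.

x* ≈ 480, y* ≈ 242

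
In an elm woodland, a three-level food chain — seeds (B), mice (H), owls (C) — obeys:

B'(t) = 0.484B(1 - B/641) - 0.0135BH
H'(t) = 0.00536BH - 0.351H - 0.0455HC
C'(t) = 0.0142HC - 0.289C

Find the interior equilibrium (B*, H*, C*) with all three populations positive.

From dC/dt = 0: 0.0142H* = 0.289, so H* = 20.4.
From dB/dt = 0: 0.484(1 - B*/641) = 0.0135·20.4, giving B* = 641·(1 - 0.568) = 277.
From dH/dt = 0: 0.00536·277 - 0.351 = 0.0455C*, so C* = 1.13/0.0455 = 24.9.

B* ≈ 277, H* ≈ 20.4, C* ≈ 24.9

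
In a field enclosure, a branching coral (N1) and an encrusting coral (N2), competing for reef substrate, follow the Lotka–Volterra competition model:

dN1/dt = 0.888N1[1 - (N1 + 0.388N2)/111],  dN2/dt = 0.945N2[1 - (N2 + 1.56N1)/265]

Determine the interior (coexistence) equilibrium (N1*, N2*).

Setting both brackets to zero gives the nullclines N1 + 0.388N2 = 111 and 1.56N1 + N2 = 265.
Substituting N2 = 265 - 1.56N1 into the first: N1(1 - 0.388·1.56) = 111 - 0.388·265.
So N1* = 8.18/0.395 = 20.7, and then N2* = 265 - 1.56·20.7 = 233.

N1* ≈ 20.7, N2* ≈ 233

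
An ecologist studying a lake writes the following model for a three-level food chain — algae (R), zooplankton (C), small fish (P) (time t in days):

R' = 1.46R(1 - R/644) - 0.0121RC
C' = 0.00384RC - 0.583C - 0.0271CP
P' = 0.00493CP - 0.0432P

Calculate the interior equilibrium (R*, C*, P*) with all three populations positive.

R* ≈ 597, C* ≈ 8.76, P* ≈ 63.1

From dP/dt = 0: 0.00493C* = 0.0432, so C* = 8.76.
From dR/dt = 0: 1.46(1 - R*/644) = 0.0121·8.76, giving R* = 644·(1 - 0.0726) = 597.
From dC/dt = 0: 0.00384·597 - 0.583 = 0.0271P*, so P* = 1.71/0.0271 = 63.1.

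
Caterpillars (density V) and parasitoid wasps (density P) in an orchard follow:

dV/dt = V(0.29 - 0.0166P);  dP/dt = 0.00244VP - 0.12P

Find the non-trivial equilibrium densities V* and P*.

Set dP/dt = 0 with P > 0: 0.00244V - 0.12 = 0, so V* = 0.12/0.00244 = 49.2.
Set dV/dt = 0 with V > 0: 0.29 - 0.0166P = 0, so P* = 0.29/0.0166 = 17.5.

V* ≈ 49.2, P* ≈ 17.5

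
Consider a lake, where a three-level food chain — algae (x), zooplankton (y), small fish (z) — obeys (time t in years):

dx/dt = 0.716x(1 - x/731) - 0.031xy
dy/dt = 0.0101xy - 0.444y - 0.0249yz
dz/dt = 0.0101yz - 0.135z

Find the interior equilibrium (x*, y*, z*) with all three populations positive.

From dz/dt = 0: 0.0101y* = 0.135, so y* = 13.4.
From dx/dt = 0: 0.716(1 - x*/731) = 0.031·13.4, giving x* = 731·(1 - 0.579) = 308.
From dy/dt = 0: 0.0101·308 - 0.444 = 0.0249z*, so z* = 2.67/0.0249 = 107.

x* ≈ 308, y* ≈ 13.4, z* ≈ 107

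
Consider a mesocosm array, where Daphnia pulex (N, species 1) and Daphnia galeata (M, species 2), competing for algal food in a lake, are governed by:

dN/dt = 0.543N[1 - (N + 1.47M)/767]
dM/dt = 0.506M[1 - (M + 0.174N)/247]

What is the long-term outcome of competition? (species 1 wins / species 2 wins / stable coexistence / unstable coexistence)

Compare the nullcline intercepts: K1/α12 = 767/1.47 = 522 > K2 = 247; K2/α21 = 247/0.174 = 1420 > K1 = 767.
Since both inequalities hold, each species can invade when rare, so the interior equilibrium is stable.

stable coexistence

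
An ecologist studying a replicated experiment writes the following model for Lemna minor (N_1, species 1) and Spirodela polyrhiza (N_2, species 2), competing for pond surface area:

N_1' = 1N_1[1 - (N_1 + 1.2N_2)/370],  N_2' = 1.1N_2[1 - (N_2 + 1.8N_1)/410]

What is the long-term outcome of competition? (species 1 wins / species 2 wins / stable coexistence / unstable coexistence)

Compare the nullcline intercepts: K1/α12 = 370/1.2 = 308 < K2 = 410; K2/α21 = 410/1.8 = 228 < K1 = 370.
Since both are reversed, neither can invade when rare; the interior point is a saddle.

unstable coexistence (outcome depends on initial conditions)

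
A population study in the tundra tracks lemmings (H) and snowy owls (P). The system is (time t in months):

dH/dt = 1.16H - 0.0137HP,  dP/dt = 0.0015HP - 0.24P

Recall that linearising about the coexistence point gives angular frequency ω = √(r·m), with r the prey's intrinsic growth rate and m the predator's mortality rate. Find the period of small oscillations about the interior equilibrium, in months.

T ≈ 11.9 months

Here r = 1.16 and m = 0.24, so r·m = 0.278.
ω = √0.278 = 0.528 per month, hence T = 2π/ω ≈ 11.9 months.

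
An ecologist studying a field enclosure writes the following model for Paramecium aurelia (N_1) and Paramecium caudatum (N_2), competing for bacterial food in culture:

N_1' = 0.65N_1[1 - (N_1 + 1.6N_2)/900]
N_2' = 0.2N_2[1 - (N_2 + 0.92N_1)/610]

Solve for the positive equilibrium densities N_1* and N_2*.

Setting both brackets to zero gives the nullclines N_1 + 1.6N_2 = 900 and 0.92N_1 + N_2 = 610.
Substituting N_2 = 610 - 0.92N_1 into the first: N_1(1 - 1.6·0.92) = 900 - 1.6·610.
So N_1* = -76/-0.472 = 161, and then N_2* = 610 - 0.92·161 = 462.

N_1* ≈ 161, N_2* ≈ 462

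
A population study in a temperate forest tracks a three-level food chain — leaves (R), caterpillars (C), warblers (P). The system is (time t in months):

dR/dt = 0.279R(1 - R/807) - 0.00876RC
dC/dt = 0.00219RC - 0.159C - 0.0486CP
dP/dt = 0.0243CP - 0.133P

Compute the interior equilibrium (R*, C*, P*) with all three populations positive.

R* ≈ 668, C* ≈ 5.47, P* ≈ 26.8

From dP/dt = 0: 0.0243C* = 0.133, so C* = 5.47.
From dR/dt = 0: 0.279(1 - R*/807) = 0.00876·5.47, giving R* = 807·(1 - 0.172) = 668.
From dC/dt = 0: 0.00219·668 - 0.159 = 0.0486P*, so P* = 1.3/0.0486 = 26.8.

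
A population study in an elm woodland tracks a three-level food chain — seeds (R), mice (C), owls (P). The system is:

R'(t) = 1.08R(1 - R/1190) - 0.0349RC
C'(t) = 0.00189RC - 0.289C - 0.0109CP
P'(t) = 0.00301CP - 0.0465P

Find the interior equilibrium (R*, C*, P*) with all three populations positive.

From dP/dt = 0: 0.00301C* = 0.0465, so C* = 15.4.
From dR/dt = 0: 1.08(1 - R*/1190) = 0.0349·15.4, giving R* = 1190·(1 - 0.499) = 596.
From dC/dt = 0: 0.00189·596 - 0.289 = 0.0109P*, so P* = 0.837/0.0109 = 76.8.

R* ≈ 596, C* ≈ 15.4, P* ≈ 76.8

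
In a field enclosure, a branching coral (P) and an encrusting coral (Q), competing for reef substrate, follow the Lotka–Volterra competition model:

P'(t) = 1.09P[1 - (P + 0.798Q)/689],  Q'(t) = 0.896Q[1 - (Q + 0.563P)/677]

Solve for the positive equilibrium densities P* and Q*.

Setting both brackets to zero gives the nullclines P + 0.798Q = 689 and 0.563P + Q = 677.
Substituting Q = 677 - 0.563P into the first: P(1 - 0.798·0.563) = 689 - 0.798·677.
So P* = 149/0.551 = 270, and then Q* = 677 - 0.563·270 = 525.

P* ≈ 270, Q* ≈ 525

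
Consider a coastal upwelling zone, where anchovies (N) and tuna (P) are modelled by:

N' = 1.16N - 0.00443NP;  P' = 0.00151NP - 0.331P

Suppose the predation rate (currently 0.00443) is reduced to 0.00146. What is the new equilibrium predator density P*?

At the interior fixed point, setting dN/dt = 0 with N > 0 fixes P* = (prey growth rate)/(NP coefficient) — independent of the other coefficients.
With the change, P* = 1.16/0.00146 = 795; it rises from 262.

P* ≈ 795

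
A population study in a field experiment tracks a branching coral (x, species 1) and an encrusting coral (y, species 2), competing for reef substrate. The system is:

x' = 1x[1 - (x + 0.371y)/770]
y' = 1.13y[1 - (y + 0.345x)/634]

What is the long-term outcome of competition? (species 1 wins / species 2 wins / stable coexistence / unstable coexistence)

Compare the nullcline intercepts: K1/α12 = 770/0.371 = 2080 > K2 = 634; K2/α21 = 634/0.345 = 1840 > K1 = 770.
Since both inequalities hold, each species can invade when rare, so the interior equilibrium is stable.

stable coexistence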